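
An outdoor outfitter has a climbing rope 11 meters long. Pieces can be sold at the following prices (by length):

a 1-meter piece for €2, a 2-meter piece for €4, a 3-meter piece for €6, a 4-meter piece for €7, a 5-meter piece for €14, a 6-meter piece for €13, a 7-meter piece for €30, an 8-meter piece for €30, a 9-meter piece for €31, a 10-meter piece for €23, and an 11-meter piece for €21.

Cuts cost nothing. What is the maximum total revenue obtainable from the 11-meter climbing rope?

38

Let R[k] be the best obtainable value from length k. For each k, try every first piece i and keep the best of price[i] + R[k−i].
R[1] = 2
R[2] = 4  (first piece 1, then R[1]=2)
R[3] = 6  (first piece 1, then R[2]=4)
R[4] = 8  (first piece 1, then R[3]=6)
R[5] = 14
R[6] = 16  (first piece 1, then R[5]=14)
R[7] = 30
R[8] = 32  (first piece 1, then R[7]=30)
R[9] = 34  (first piece 1, then R[8]=32)
R[10] = 36  (first piece 1, then R[9]=34)
R[11] = 38  (first piece 1, then R[10]=36)
One optimal cutting: 7 + 1 + 1 + 1 + 1 → €30 + €2 + €2 + €2 + €2 = €38.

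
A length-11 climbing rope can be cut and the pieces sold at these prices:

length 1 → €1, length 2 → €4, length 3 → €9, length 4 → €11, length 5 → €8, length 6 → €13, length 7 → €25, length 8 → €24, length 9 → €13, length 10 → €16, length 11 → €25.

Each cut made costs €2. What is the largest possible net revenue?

Build v[k] bottom-up: v[k] = max over allowed piece i of (p[i] + v[k−i]) − 2 per cut.
v[1] = 1
v[2] = 4
v[3] = 9
v[4] = 11
v[5] = 11  (first piece 2, then v[3]=9)
v[6] = 16  (first piece 3, then v[3]=9)
v[7] = 25
v[8] = 24  (first piece 1, then v[7]=25)
v[9] = 27  (first piece 2, then v[7]=25)
v[10] = 32  (first piece 3, then v[7]=25)
v[11] = 34  (first piece 4, then v[7]=25)
One optimal plan: pieces 7 + 4 (1 cut) → €36 − €2 = €34.

34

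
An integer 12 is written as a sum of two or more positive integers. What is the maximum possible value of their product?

Let prod[k] be the best product for length k (with at least one cut). For each first piece i, the rest contributes max(k−i, prod[k−i]).
prod[2] = 1·max(1,0) = 1·1 = 1
prod[3] = max(1·2, 2·1) = 2
prod[4] = max(1·3, 2·2, 3·1) = 4
prod[5] = max(1·4, 2·3, 3·2, 4·1) = 6
prod[6] = max(1·6, 2·4, 3·3, 4·2, 5·1) = 9
prod[7] = max(1·9, 2·6, 3·4, 4·3, 5·2, 6·1) = 12
prod[8] = max(1·12, 2·9, 3·6, …, 6·2, 7·1) = 18
prod[9] = max(1·18, 2·12, 3·9, …, 7·2, 8·1) = 27
prod[10] = max(1·27, 2·18, 3·12, …, 8·2, 9·1) = 36
prod[11] = max(1·36, 2·27, 3·18, …, 9·2, 10·1) = 54
prod[12] = max(1·54, 2·36, 3·27, …, 10·2, 11·1) = 81
One optimal split: 3 + 3 + 3 + 3; product 3·3·3·3 = 81.

81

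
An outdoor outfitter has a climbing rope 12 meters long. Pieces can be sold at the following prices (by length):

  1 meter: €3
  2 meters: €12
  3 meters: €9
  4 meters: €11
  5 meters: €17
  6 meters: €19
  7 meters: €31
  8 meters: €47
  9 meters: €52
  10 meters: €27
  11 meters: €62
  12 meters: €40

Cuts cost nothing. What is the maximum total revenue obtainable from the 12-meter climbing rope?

72

Consider every possible first cut. best[k] is the best of p[i]+best[k−i] over all sellable i≤k.
best[1] = 3
best[2] = max(3+3, 12+0) = 12
best[3] = max(3+12, 12+3, 9+0) = 15
best[4] = max(3+15, 12+12, 9+3, 11+0) = 24
best[5] = max(3+24, 12+15, 9+12, 11+3, 17+0) = 27
best[6] = max(3+27, 12+24, 9+15, 11+12, 17+3, 19+0) = 36
best[7] = max(3+36, 12+27, 9+24, …, 19+3, 31+0) = 39
best[8] = max(3+39, 12+36, 9+27, …, 31+3, 47+0) = 48
best[9] = max(3+48, 12+39, 9+36, …, 47+3, 52+0) = 52
best[10] = max(3+52, 12+48, 9+39, …, 52+3, 27+0) = 60
best[11] = max(3+60, 12+52, 9+48, …, 27+3, 62+0) = 64
best[12] = max(3+64, 12+60, 9+52, …, 62+3, 40+0) = 72
One optimal cutting: 2 + 2 + 2 + 2 + 2 + 2 → €12 + €12 + €12 + €12 + €12 + €12 = €72.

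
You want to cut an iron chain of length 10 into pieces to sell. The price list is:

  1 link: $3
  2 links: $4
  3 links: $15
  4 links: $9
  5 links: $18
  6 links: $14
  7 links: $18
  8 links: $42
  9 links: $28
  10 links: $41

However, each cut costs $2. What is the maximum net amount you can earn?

Consider every possible first cut. v[k] is the best of p[i]+v[k−i] over all sellable i≤k, charging 2 whenever i<k.
v[1] = 3
v[2] = max(3+3-2, 4+0) = 4
v[3] = max(3+4-2, 4+3-2, 15+0) = 15
v[4] = max(3+15-2, 4+4-2, 15+3-2, 9+0) = 16
v[5] = max(3+16-2, 4+15-2, 15+4-2, 9+3-2, 18+0) = 18
v[6] = max(3+18-2, 4+16-2, 15+15-2, 9+4-2, 18+3-2, 14+0) = 28
v[7] = max(3+28-2, 4+18-2, 15+16-2, …, 14+3-2, 18+0) = 29
v[8] = max(3+29-2, 4+28-2, 15+18-2, …, 18+3-2, 42+0) = 42
v[9] = max(3+42-2, 4+29-2, 15+28-2, …, 42+3-2, 28+0) = 43
v[10] = max(3+43-2, 4+42-2, 15+29-2, …, 28+3-2, 41+0) = 44
One optimal plan: pieces 8 + 1 + 1 (2 cuts) → $48 − $4 = $44.

44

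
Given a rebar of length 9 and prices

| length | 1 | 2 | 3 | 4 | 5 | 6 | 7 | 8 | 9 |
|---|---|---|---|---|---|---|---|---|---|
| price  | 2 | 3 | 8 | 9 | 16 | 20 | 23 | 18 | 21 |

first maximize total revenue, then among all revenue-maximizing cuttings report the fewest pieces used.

2

Build r[k] bottom-up: r[k] = max over allowed piece i of (p[i] + r[k−i]).
r[1] = 2
r[2] = 4  (first piece 1, then r[1]=2)
r[3] = 8
r[4] = 10  (first piece 1, then r[3]=8)
r[5] = 16
r[6] = 20
r[7] = 23
r[8] = 25  (first piece 1, then r[7]=23)
r[9] = 28  (first piece 3, then r[6]=20)
Maximum revenue is ₹28.
Now minimize piece count subject to staying optimal: for each k, pieces[k] = 1 + min over i with p[i]+r[k−i]=r[k] of pieces[k−i].
pieces[6] = 1
pieces[7] = 1
pieces[8] = 2
pieces[9] = 2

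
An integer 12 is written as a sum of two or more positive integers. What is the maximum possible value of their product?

81

Fill prod[k] for k=2..12: at each k try every first piece i and multiply by the better of (k−i) uncut or prod[k−i].
prod[2] = 1·max(1,0) = 1·1 = 1
prod[3] = 1·max(2,1) = 1·2 = 2
prod[4] = 2·max(2,1) = 2·2 = 4
prod[5] = 2·max(3,2) = 2·3 = 6
prod[6] = 3·max(3,2) = 3·3 = 9
prod[7] = 2·max(5,6) = 2·6 = 12
prod[8] = 2·max(6,9) = 2·9 = 18
prod[9] = 3·max(6,9) = 3·9 = 27
prod[10] = 2·max(8,18) = 2·18 = 36
prod[11] = 2·max(9,27) = 2·27 = 54
prod[12] = 3·max(9,27) = 3·27 = 81
One optimal split: 3 + 3 + 3 + 3; product 3·3·3·3 = 81.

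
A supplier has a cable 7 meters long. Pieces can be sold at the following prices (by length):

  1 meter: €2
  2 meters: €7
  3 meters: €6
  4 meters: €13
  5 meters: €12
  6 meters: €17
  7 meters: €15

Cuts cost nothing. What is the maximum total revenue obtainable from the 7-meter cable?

Consider every possible first cut. best[k] is the best of p[i]+best[k−i] over all sellable i≤k.
best[1] = 2
best[2] = max(2+2, 7+0) = 7
best[3] = max(2+7, 7+2, 6+0) = 9
best[4] = max(2+9, 7+7, 6+2, 13+0) = 14
best[5] = max(2+14, 7+9, 6+7, 13+2, 12+0) = 16
best[6] = max(2+16, 7+14, 6+9, 13+7, 12+2, 17+0) = 21
best[7] = max(2+21, 7+16, 6+14, …, 17+2, 15+0) = 23
One optimal cutting: 2 + 2 + 2 + 1 → €7 + €7 + €7 + €2 = €23.

23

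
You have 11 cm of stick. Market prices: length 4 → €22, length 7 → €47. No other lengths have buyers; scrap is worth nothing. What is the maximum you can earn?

Build r[k] bottom-up: r[k] = max over allowed piece i of (p[i] + r[k−i]).
r[1] = 0
r[2] = 0
r[3] = 0
r[4] = 22
r[5] = 22
r[6] = 22
r[7] = 47
r[8] = 47
r[9] = 47
r[10] = 47
r[11] = 69  (first piece 4, then r[7]=47)
One optimal cutting: 7 + 4 → €69.

69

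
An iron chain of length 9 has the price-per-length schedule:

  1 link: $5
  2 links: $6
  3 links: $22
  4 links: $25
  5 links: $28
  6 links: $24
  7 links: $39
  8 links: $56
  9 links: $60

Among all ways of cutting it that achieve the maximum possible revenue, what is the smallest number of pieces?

Build r[k] bottom-up: r[k] = max over allowed piece i of (p[i] + r[k−i]).
r[1] = 5
r[2] = 10  (first piece 1, then r[1]=5)
r[3] = 22
r[4] = 27  (first piece 1, then r[3]=22)
r[5] = 32  (first piece 1, then r[4]=27)
r[6] = 44  (first piece 3, then r[3]=22)
r[7] = 49  (first piece 1, then r[6]=44)
r[8] = 56
r[9] = 66  (first piece 3, then r[6]=44)
Maximum revenue is $66.
Now minimize piece count subject to staying optimal: for each k, pieces[k] = 1 + min over i with p[i]+r[k−i]=r[k] of pieces[k−i].
pieces[6] = 2
pieces[7] = 3
pieces[8] = 1
pieces[9] = 3

3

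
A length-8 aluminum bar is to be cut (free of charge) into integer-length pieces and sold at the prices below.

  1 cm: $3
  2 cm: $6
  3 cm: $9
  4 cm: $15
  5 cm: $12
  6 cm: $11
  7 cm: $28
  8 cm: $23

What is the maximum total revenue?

Let R[k] be the best obtainable value from length k. For each k, try every first piece i and keep the best of price[i] + R[k−i].
R[1] = 3
R[2] = max(3+3, 6+0) = 6
R[3] = max(3+6, 6+3, 9+0) = 9
R[4] = max(3+9, 6+6, 9+3, 15+0) = 15
R[5] = max(3+15, 6+9, 9+6, 15+3, 12+0) = 18
R[6] = max(3+18, 6+15, 9+9, 15+6, 12+3, 11+0) = 21
R[7] = max(3+21, 6+18, 9+15, …, 11+3, 28+0) = 28
R[8] = max(3+28, 6+21, 9+18, …, 28+3, 23+0) = 31
One optimal cutting: 7 + 1 → $28 + $3 = $31.

31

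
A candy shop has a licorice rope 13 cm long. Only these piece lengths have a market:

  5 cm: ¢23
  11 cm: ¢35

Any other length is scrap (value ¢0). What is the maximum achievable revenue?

46

Consider every possible first cut. r[k] is the best of p[i]+r[k−i] over all sellable i≤k.
r[1] = 0
r[2] = 0
r[3] = 0
r[4] = 0
r[5] = 23
r[6] = 23
r[7] = 23
r[8] = 23
r[9] = 23
r[10] = 46  (first piece 5, then r[5]=23)
r[11] = max(23+23, 35+0) = 46
r[12] = max(23+23, 35+0) = 46
r[13] = max(23+23, 35+0) = 46
One optimal cutting: pieces 5 + 5 with 3 cm of scrap → ¢46.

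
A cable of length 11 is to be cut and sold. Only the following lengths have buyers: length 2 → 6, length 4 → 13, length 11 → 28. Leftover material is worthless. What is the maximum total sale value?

32

Let r[k] be the best obtainable value from length k. For each k, try every first piece i and keep the best of price[i] + r[k−i].
r[1] = 0
r[2] = 6
r[3] = 6
r[4] = 13
r[5] = 13
r[6] = 19  (first piece 2, then r[4]=13)
r[7] = 19
r[8] = 26  (first piece 4, then r[4]=13)
r[9] = 26
r[10] = 32  (first piece 2, then r[8]=26)
r[11] = 32
One optimal cutting: pieces 4 + 4 + 2 with 1 cm of scrap → 32.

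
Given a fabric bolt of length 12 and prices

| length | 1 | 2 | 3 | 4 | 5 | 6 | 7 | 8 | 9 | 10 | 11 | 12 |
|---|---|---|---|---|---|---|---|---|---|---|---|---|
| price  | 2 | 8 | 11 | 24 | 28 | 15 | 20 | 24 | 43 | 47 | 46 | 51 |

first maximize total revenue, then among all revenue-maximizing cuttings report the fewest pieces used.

3

Consider every possible first cut. r[k] is the best of p[i]+r[k−i] over all sellable i≤k.
r[1] = 2
r[2] = max(2+2, 8+0) = 8
r[3] = max(2+8, 8+2, 11+0) = 11
r[4] = max(2+11, 8+8, 11+2, 24+0) = 24
r[5] = max(2+24, 8+11, 11+8, 24+2, 28+0) = 28
r[6] = max(2+28, 8+24, 11+11, 24+8, 28+2, 15+0) = 32
r[7] = max(2+32, 8+28, 11+24, …, 15+2, 20+0) = 36
r[8] = max(2+36, 8+32, 11+28, …, 20+2, 24+0) = 48
r[9] = max(2+48, 8+36, 11+32, …, 24+2, 43+0) = 52
r[10] = max(2+52, 8+48, 11+36, …, 43+2, 47+0) = 56
r[11] = max(2+56, 8+52, 11+48, …, 47+2, 46+0) = 60
r[12] = max(2+60, 8+56, 11+52, …, 46+2, 51+0) = 72
Maximum revenue is $72.
Now minimize piece count subject to staying optimal: for each k, pieces[k] = 1 + min over i with p[i]+r[k−i]=r[k] of pieces[k−i].
pieces[9] = 2
pieces[10] = 2
pieces[11] = 3
pieces[12] = 3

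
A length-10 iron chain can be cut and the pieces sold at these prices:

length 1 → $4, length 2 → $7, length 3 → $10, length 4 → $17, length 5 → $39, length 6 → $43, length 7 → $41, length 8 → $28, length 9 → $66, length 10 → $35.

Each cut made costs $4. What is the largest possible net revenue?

Let net[k] be the best obtainable value from length k. For each k, try every first piece i and keep the best of price[i] + net[k−i] minus the 4 cut fee when i<k.
net[1] = 4
net[2] = max(4+4-4, 7+0) = 7
net[3] = max(4+7-4, 7+4-4, 10+0) = 10
net[4] = max(4+10-4, 7+7-4, 10+4-4, 17+0) = 17
net[5] = max(4+17-4, 7+10-4, 10+7-4, 17+4-4, 39+0) = 39
net[6] = max(4+39-4, 7+17-4, 10+10-4, 17+7-4, 39+4-4, 43+0) = 43
net[7] = max(4+43-4, 7+39-4, 10+17-4, …, 43+4-4, 41+0) = 43
net[8] = max(4+43-4, 7+43-4, 10+39-4, …, 41+4-4, 28+0) = 46
net[9] = max(4+46-4, 7+43-4, 10+43-4, …, 28+4-4, 66+0) = 66
net[10] = max(4+66-4, 7+46-4, 10+43-4, …, 66+4-4, 35+0) = 74
One optimal plan: pieces 5 + 5 (1 cut) → $78 − $4 = $74.

74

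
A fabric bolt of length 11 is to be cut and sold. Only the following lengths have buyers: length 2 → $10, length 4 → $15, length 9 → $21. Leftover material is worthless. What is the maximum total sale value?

50

Consider every possible first cut. f[k] is the best of p[i]+f[k−i] over all sellable i≤k.
f[1] = 0
f[2] = 10
f[3] = 10
f[4] = max(10+10, 15+0) = 20
f[5] = max(10+10, 15+0) = 20
f[6] = max(10+20, 15+10) = 30
f[7] = max(10+20, 15+10) = 30
f[8] = max(10+30, 15+20) = 40
f[9] = max(10+30, 15+20, 21+0) = 40
f[10] = max(10+40, 15+30, 21+0) = 50
f[11] = max(10+40, 15+30, 21+10) = 50
One optimal cutting: pieces 2 + 2 + 2 + 2 + 2 with 1 yard of scrap → $50.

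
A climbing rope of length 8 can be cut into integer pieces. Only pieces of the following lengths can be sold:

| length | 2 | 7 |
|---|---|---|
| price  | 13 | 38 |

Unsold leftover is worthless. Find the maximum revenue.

Build best[k] bottom-up: best[k] = max over allowed piece i of (p[i] + best[k−i]).
best[1] = 0
best[2] = 13
best[3] = 13
best[4] = 26  (first piece 2, then best[2]=13)
best[5] = 26
best[6] = 39  (first piece 2, then best[4]=26)
best[7] = 39
best[8] = 52  (first piece 2, then best[6]=39)
One optimal cutting: 2 + 2 + 2 + 2 → €52.

52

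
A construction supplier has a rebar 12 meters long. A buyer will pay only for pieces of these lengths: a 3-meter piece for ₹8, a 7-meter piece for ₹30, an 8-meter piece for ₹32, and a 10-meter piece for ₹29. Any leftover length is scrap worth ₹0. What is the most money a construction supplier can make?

Build f[k] bottom-up: f[k] = max over allowed piece i of (p[i] + f[k−i]).
f[1] = 0
f[2] = 0
f[3] = 8
f[4] = 8
f[5] = 8
f[6] = 16  (first piece 3, then f[3]=8)
f[7] = 30
f[8] = 32
f[9] = 32
f[10] = 38  (first piece 3, then f[7]=30)
f[11] = 40  (first piece 3, then f[8]=32)
f[12] = 40
One optimal cutting: pieces 8 + 3 with 1 meter of scrap → ₹40.

40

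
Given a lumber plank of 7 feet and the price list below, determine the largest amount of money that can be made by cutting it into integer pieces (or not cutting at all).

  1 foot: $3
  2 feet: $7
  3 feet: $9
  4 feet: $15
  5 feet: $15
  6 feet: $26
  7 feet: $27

Consider every possible first cut. best[k] is the best of p[i]+best[k−i] over all sellable i≤k.
best[1] = 3
best[2] = max(3+3, 7+0) = 7
best[3] = max(3+7, 7+3, 9+0) = 10
best[4] = max(3+10, 7+7, 9+3, 15+0) = 15
best[5] = max(3+15, 7+10, 9+7, 15+3, 15+0) = 18
best[6] = max(3+18, 7+15, 9+10, 15+7, 15+3, 26+0) = 26
best[7] = max(3+26, 7+18, 9+15, …, 26+3, 27+0) = 29
One optimal cutting: 6 + 1 → $26 + $3 = $29.

29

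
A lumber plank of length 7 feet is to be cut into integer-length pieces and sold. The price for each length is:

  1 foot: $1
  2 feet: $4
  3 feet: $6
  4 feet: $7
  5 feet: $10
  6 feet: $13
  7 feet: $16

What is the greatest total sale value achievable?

16

Let R[k] be the best obtainable value from length k. For each k, try every first piece i and keep the best of price[i] + R[k−i].
R[1] = 1
R[2] = max(1+1, 4+0) = 4
R[3] = max(1+4, 4+1, 6+0) = 6
R[4] = max(1+6, 4+4, 6+1, 7+0) = 8
R[5] = max(1+8, 4+6, 6+4, 7+1, 10+0) = 10
R[6] = max(1+10, 4+8, 6+6, 7+4, 10+1, 13+0) = 13
R[7] = max(1+13, 4+10, 6+8, …, 13+1, 16+0) = 16
Best is to sell the whole 7-foot piece uncut for $16.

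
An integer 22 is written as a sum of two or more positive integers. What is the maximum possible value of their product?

2916

Fill f[k] for k=2..22: at each k try every first piece i and multiply by the better of (k−i) uncut or f[k−i].
Small cases: f[2]=1, f[3]=2, f[4]=4, f[5]=6, f[6]=9, f[7]=12, f[8]=18, f[9]=27, f[10]=36, f[11]=54, f[12]=81, f[13]=108, f[14]=162, f[15]=243.
f[16] = max(1·243, 2·162, 3·108, …, 14·2, 15·1) = 324
f[17] = max(1·324, 2·243, 3·162, …, 15·2, 16·1) = 486
f[18] = max(1·486, 2·324, 3·243, …, 16·2, 17·1) = 729
f[19] = max(1·729, 2·486, 3·324, …, 17·2, 18·1) = 972
f[20] = max(1·972, 2·729, 3·486, …, 18·2, 19·1) = 1458
f[21] = max(1·1458, 2·972, 3·729, …, 19·2, 20·1) = 2187
f[22] = max(1·2187, 2·1458, 3·972, …, 20·2, 21·1) = 2916
One optimal split: 3 + 3 + 3 + 3 + 3 + 3 + 2 + 2; product 3·3·3·3·3·3·2·2 = 2916.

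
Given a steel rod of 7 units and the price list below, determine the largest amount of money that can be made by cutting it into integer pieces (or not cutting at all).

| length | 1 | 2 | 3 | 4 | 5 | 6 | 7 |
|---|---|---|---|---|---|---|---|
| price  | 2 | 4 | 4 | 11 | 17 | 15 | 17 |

Build R[k] bottom-up: R[k] = max over allowed piece i of (p[i] + R[k−i]).
R[1] = 2
R[2] = max(2+2, 4+0) = 4
R[3] = max(2+4, 4+2, 4+0) = 6
R[4] = max(2+6, 4+4, 4+2, 11+0) = 11
R[5] = max(2+11, 4+6, 4+4, 11+2, 17+0) = 17
R[6] = max(2+17, 4+11, 4+6, 11+4, 17+2, 15+0) = 19
R[7] = max(2+19, 4+17, 4+11, …, 15+2, 17+0) = 21
One optimal cutting: 5 + 1 + 1 → $17 + $2 + $2 = $21.

21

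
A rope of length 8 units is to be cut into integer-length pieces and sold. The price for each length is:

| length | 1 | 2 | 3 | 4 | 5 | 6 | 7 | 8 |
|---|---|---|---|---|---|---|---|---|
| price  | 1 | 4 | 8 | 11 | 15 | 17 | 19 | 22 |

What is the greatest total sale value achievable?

Let best[k] be the best obtainable value from length k. For each k, try every first piece i and keep the best of price[i] + best[k−i].
best[1] = 1
best[2] = max(1+1, 4+0) = 4
best[3] = max(1+4, 4+1, 8+0) = 8
best[4] = max(1+8, 4+4, 8+1, 11+0) = 11
best[5] = max(1+11, 4+8, 8+4, 11+1, 15+0) = 15
best[6] = max(1+15, 4+11, 8+8, 11+4, 15+1, 17+0) = 17
best[7] = max(1+17, 4+15, 8+11, …, 17+1, 19+0) = 19
best[8] = max(1+19, 4+17, 8+15, …, 19+1, 22+0) = 23
One optimal cutting: 5 + 3 → €15 + €8 = €23.

23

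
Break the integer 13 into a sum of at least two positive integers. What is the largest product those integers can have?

108

Let m[k] be the best product for length k (with at least one cut). For each first piece i, the rest contributes max(k−i, m[k−i]).
Small cases: m[2]=1, m[3]=2, m[4]=4, m[5]=6, m[6]=9, m[7]=12, m[8]=18.
m[9] = max(1*18, 2*12, 3*9, …, 7*2, 8*1) = 27
m[10] = max(1*27, 2*18, 3*12, …, 8*2, 9*1) = 36
m[11] = max(1*36, 2*27, 3*18, …, 9*2, 10*1) = 54
m[12] = max(1*54, 2*36, 3*27, …, 10*2, 11*1) = 81
m[13] = max(1*81, 2*54, 3*36, …, 11*2, 12*1) = 108
One optimal split: 3 + 3 + 3 + 2 + 2; product 3*3*3*2*2 = 108.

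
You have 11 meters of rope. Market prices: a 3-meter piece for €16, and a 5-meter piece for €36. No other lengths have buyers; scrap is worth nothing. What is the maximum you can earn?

72

Consider every possible first cut. f[k] is the best of p[i]+f[k−i] over all sellable i≤k.
f[1] = 0
f[2] = 0
f[3] = 16
f[4] = 16
f[5] = max(16+0, 36+0) = 36
f[6] = max(16+16, 36+0) = 36
f[7] = max(16+16, 36+0) = 36
f[8] = max(16+36, 36+16) = 52
f[9] = max(16+36, 36+16) = 52
f[10] = max(16+36, 36+36) = 72
f[11] = max(16+52, 36+36) = 72
One optimal cutting: pieces 5 + 5 with 1 meter of scrap → €72.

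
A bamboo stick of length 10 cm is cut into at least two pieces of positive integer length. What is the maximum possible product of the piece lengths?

Fill P[k] for k=2..10: at each k try every first piece i and multiply by the better of (k−i) uncut or P[k−i].
P[2] = 1·max(1,0) = 1·1 = 1
P[3] = 1·max(2,1) = 1·2 = 2
P[4] = 2·max(2,1) = 2·2 = 4
P[5] = 2·max(3,2) = 2·3 = 6
P[6] = 3·max(3,2) = 3·3 = 9
P[7] = 2·max(5,6) = 2·6 = 12
P[8] = 2·max(6,9) = 2·9 = 18
P[9] = 3·max(6,9) = 3·9 = 27
P[10] = 2·max(8,18) = 2·18 = 36
One optimal split: 3 + 3 + 2 + 2; product 3·3·2·2 = 36.

36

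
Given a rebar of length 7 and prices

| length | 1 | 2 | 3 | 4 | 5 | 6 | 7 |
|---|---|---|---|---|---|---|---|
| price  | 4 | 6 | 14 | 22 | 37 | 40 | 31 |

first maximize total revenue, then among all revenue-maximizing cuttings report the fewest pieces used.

3

Consider every possible first cut. r[k] is the best of p[i]+r[k−i] over all sellable i≤k.
r[1] = 4
r[2] = 8  (first piece 1, then r[1]=4)
r[3] = 14
r[4] = 22
r[5] = 37
r[6] = 41  (first piece 1, then r[5]=37)
r[7] = 45  (first piece 1, then r[6]=41)
Maximum revenue is ₹45.
Now minimize piece count subject to staying optimal: for each k, pieces[k] = 1 + min over i with p[i]+r[k−i]=r[k] of pieces[k−i].
pieces[4] = 1
pieces[5] = 1
pieces[6] = 2
pieces[7] = 3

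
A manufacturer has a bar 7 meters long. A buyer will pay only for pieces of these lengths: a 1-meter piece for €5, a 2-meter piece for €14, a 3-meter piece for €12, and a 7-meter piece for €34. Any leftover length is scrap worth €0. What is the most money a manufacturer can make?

47

Consider every possible first cut. f[k] is the best of p[i]+f[k−i] over all sellable i≤k.
f[1] = 5
f[2] = max(5+5, 14+0) = 14
f[3] = max(5+14, 14+5, 12+0) = 19
f[4] = max(5+19, 14+14, 12+5) = 28
f[5] = max(5+28, 14+19, 12+14) = 33
f[6] = max(5+33, 14+28, 12+19) = 42
f[7] = max(5+42, 14+33, 12+28, 34+0) = 47
One optimal cutting: 2 + 2 + 2 + 1 → €47.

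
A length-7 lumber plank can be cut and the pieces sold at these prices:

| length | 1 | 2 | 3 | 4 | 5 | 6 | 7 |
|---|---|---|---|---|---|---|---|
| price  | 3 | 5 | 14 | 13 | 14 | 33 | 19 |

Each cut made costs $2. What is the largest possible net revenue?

34

Build v[k] bottom-up: v[k] = max over allowed piece i of (p[i] + v[k−i]) − 2 per cut.
v[1] = 3
v[2] = max(3+3-2, 5+0) = 5
v[3] = max(3+5-2, 5+3-2, 14+0) = 14
v[4] = max(3+14-2, 5+5-2, 14+3-2, 13+0) = 15
v[5] = max(3+15-2, 5+14-2, 14+5-2, 13+3-2, 14+0) = 17
v[6] = max(3+17-2, 5+15-2, 14+14-2, 13+5-2, 14+3-2, 33+0) = 33
v[7] = max(3+33-2, 5+17-2, 14+15-2, …, 33+3-2, 19+0) = 34
One optimal plan: pieces 6 + 1 (1 cut) → $36 − $2 = $34.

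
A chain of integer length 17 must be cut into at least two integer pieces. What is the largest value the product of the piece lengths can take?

Let P[k] be the best product for length k (with at least one cut). For each first piece i, the rest contributes max(k−i, P[k−i]).
P[2] = 1·max(1,0) = 1·1 = 1
P[3] = 1·max(2,1) = 1·2 = 2
P[4] = 2·max(2,1) = 2·2 = 4
P[5] = 2·max(3,2) = 2·3 = 6
P[6] = 3·max(3,2) = 3·3 = 9
P[7] = 2·max(5,6) = 2·6 = 12
P[8] = 2·max(6,9) = 2·9 = 18
P[9] = 3·max(6,9) = 3·9 = 27
P[10] = 2·max(8,18) = 2·18 = 36
P[11] = 2·max(9,27) = 2·27 = 54
P[12] = 3·max(9,27) = 3·27 = 81
P[13] = 2·max(11,54) = 2·54 = 108
P[14] = 2·max(12,81) = 2·81 = 162
P[15] = 3·max(12,81) = 3·81 = 243
P[16] = 2·max(14,162) = 2·162 = 324
P[17] = 2·max(15,243) = 2·243 = 486
One optimal split: 3 + 3 + 3 + 3 + 3 + 2; product 3·3·3·3·3·2 = 486.

486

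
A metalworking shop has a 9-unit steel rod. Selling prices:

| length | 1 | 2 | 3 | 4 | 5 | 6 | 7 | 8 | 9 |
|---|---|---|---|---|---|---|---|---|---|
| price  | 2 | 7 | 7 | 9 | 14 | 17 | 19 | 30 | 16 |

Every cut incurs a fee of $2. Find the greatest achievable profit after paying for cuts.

30

Let r[k] be the best obtainable value from length k. For each k, try every first piece i and keep the best of price[i] + r[k−i] minus the 2 cut fee when i<k.
r[1] = 2
r[2] = max(2+2-2, 7+0) = 7
r[3] = max(2+7-2, 7+2-2, 7+0) = 7
r[4] = max(2+7-2, 7+7-2, 7+2-2, 9+0) = 12
r[5] = max(2+12-2, 7+7-2, 7+7-2, 9+2-2, 14+0) = 14
r[6] = max(2+14-2, 7+12-2, 7+7-2, 9+7-2, 14+2-2, 17+0) = 17
r[7] = max(2+17-2, 7+14-2, 7+12-2, …, 17+2-2, 19+0) = 19
r[8] = max(2+19-2, 7+17-2, 7+14-2, …, 19+2-2, 30+0) = 30
r[9] = max(2+30-2, 7+19-2, 7+17-2, …, 30+2-2, 16+0) = 30
One optimal plan: pieces 8 + 1 (1 cut) → $32 − $2 = $30.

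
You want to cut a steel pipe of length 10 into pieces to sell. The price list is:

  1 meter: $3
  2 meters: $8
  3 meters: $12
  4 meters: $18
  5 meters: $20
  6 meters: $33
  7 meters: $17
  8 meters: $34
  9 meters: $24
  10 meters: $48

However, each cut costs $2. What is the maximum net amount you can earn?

Consider every possible first cut. v[k] is the best of p[i]+v[k−i] over all sellable i≤k, charging 2 whenever i<k.
v[1] = 3
v[2] = 8
v[3] = 12
v[4] = 18
v[5] = 20
v[6] = 33
v[7] = 34  (first piece 1, then v[6]=33)
v[8] = 39  (first piece 2, then v[6]=33)
v[9] = 43  (first piece 3, then v[6]=33)
v[10] = 49  (first piece 4, then v[6]=33)
One optimal plan: pieces 6 + 4 (1 cut) → $51 − $2 = $49.

49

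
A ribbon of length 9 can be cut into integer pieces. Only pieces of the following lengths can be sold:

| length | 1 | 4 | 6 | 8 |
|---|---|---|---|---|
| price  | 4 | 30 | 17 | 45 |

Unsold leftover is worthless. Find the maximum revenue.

64

Let r[k] be the best obtainable value from length k. For each k, try every first piece i and keep the best of price[i] + r[k−i].
r[1] = 4
r[2] = 8  (first piece 1, then r[1]=4)
r[3] = 12  (first piece 1, then r[2]=8)
r[4] = 30
r[5] = 34  (first piece 1, then r[4]=30)
r[6] = 38  (first piece 1, then r[5]=34)
r[7] = 42  (first piece 1, then r[6]=38)
r[8] = 60  (first piece 4, then r[4]=30)
r[9] = 64  (first piece 1, then r[8]=60)
One optimal cutting: 4 + 4 + 1 → ¢64.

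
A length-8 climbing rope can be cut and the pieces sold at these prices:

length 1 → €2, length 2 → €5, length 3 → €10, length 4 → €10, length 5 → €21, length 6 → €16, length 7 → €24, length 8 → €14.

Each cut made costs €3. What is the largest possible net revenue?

Let net[k] be the best obtainable value from length k. For each k, try every first piece i and keep the best of price[i] + net[k−i] minus the 3 cut fee when i<k.
net[1] = 2
net[2] = 5
net[3] = 10
net[4] = 10
net[5] = 21
net[6] = 20  (first piece 1, then net[5]=21)
net[7] = 24
net[8] = 28  (first piece 3, then net[5]=21)
One optimal plan: pieces 5 + 3 (1 cut) → €31 − €3 = €28.

28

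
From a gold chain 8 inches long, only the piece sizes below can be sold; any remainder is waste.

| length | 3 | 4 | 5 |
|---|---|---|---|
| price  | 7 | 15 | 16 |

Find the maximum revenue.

30

Consider every possible first cut. r[k] is the best of p[i]+r[k−i] over all sellable i≤k.
r[1] = 0
r[2] = 0
r[3] = 7
r[4] = 15
r[5] = 16
r[6] = 16
r[7] = 22  (first piece 3, then r[4]=15)
r[8] = 30  (first piece 4, then r[4]=15)
One optimal cutting: 4 + 4 → $30.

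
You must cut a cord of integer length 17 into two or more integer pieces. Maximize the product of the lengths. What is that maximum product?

486

Define prod[k] = max over 1≤i<k of i · max(k−i, prod[k−i]); the inner max lets the remainder stay uncut if that's better.
prod[2] = 1·max(1,0) = 1·1 = 1
prod[3] = max(1·2, 2·1) = 2
prod[4] = max(1·3, 2·2, 3·1) = 4
prod[5] = max(1·4, 2·3, 3·2, 4·1) = 6
prod[6] = max(1·6, 2·4, 3·3, 4·2, 5·1) = 9
prod[7] = max(1·9, 2·6, 3·4, 4·3, 5·2, 6·1) = 12
prod[8] = max(1·12, 2·9, 3·6, …, 6·2, 7·1) = 18
prod[9] = max(1·18, 2·12, 3·9, …, 7·2, 8·1) = 27
prod[10] = max(1·27, 2·18, 3·12, …, 8·2, 9·1) = 36
prod[11] = max(1·36, 2·27, 3·18, …, 9·2, 10·1) = 54
prod[12] = max(1·54, 2·36, 3·27, …, 10·2, 11·1) = 81
prod[13] = max(1·81, 2·54, 3·36, …, 11·2, 12·1) = 108
prod[14] = max(1·108, 2·81, 3·54, …, 12·2, 13·1) = 162
prod[15] = max(1·162, 2·108, 3·81, …, 13·2, 14·1) = 243
prod[16] = max(1·243, 2·162, 3·108, …, 14·2, 15·1) = 324
prod[17] = max(1·324, 2·243, 3·162, …, 15·2, 16·1) = 486
One optimal split: 3 + 3 + 3 + 3 + 3 + 2; product 3·3·3·3·3·2 = 486.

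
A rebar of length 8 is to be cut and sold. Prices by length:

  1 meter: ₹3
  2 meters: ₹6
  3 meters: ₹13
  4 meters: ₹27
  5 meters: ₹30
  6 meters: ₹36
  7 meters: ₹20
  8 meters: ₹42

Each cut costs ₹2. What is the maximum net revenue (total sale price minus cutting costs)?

Consider every possible first cut. net[k] is the best of p[i]+net[k−i] over all sellable i≤k, charging 2 whenever i<k.
net[1] = 3
net[2] = 6
net[3] = 13
net[4] = 27
net[5] = 30
net[6] = 36
net[7] = 38  (first piece 3, then net[4]=27)
net[8] = 52  (first piece 4, then net[4]=27)
One optimal plan: pieces 4 + 4 (1 cut) → ₹54 − ₹2 = ₹52.

52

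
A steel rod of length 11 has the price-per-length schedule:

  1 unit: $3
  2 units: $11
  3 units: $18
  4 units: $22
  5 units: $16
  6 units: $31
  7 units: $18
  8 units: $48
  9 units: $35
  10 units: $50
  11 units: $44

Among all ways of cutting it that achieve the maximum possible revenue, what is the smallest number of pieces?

Consider every possible first cut. r[k] is the best of p[i]+r[k−i] over all sellable i≤k.
r[1] = 3
r[2] = max(3+3, 11+0) = 11
r[3] = max(3+11, 11+3, 18+0) = 18
r[4] = max(3+18, 11+11, 18+3, 22+0) = 22
r[5] = max(3+22, 11+18, 18+11, 22+3, 16+0) = 29
r[6] = max(3+29, 11+22, 18+18, 22+11, 16+3, 31+0) = 36
r[7] = max(3+36, 11+29, 18+22, …, 31+3, 18+0) = 40
r[8] = max(3+40, 11+36, 18+29, …, 18+3, 48+0) = 48
r[9] = max(3+48, 11+40, 18+36, …, 48+3, 35+0) = 54
r[10] = max(3+54, 11+48, 18+40, …, 35+3, 50+0) = 59
r[11] = max(3+59, 11+54, 18+48, …, 50+3, 44+0) = 66
Maximum revenue is $66.
Now minimize piece count subject to staying optimal: for each k, pieces[k] = 1 + min over i with p[i]+r[k−i]=r[k] of pieces[k−i].
pieces[8] = 1
pieces[9] = 3
pieces[10] = 2
pieces[11] = 2

2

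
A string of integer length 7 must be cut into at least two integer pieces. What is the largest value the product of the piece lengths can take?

Let g[k] be the best product for length k (with at least one cut). For each first piece i, the rest contributes max(k−i, g[k−i]).
g[2] = 1×max(1,0) = 1×1 = 1
g[3] = max(1×2, 2×1) = 2
g[4] = max(1×3, 2×2, 3×1) = 4
g[5] = max(1×4, 2×3, 3×2, 4×1) = 6
g[6] = max(1×6, 2×4, 3×3, 4×2, 5×1) = 9
g[7] = max(1×9, 2×6, 3×4, 4×3, 5×2, 6×1) = 12
One optimal split: 3 + 2 + 2; product 3×2×2 = 12.

12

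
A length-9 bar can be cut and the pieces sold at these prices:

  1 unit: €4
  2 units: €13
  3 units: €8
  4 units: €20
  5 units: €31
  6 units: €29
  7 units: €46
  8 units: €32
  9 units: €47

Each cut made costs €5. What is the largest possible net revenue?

Consider every possible first cut. net[k] is the best of p[i]+net[k−i] over all sellable i≤k, charging 5 whenever i<k.
net[1] = 4
net[2] = 13
net[3] = 12  (first piece 1, then net[2]=13)
net[4] = 21  (first piece 2, then net[2]=13)
net[5] = 31
net[6] = 30  (first piece 1, then net[5]=31)
net[7] = 46
net[8] = 45  (first piece 1, then net[7]=46)
net[9] = 54  (first piece 2, then net[7]=46)
One optimal plan: pieces 7 + 2 (1 cut) → €59 − €5 = €54.

54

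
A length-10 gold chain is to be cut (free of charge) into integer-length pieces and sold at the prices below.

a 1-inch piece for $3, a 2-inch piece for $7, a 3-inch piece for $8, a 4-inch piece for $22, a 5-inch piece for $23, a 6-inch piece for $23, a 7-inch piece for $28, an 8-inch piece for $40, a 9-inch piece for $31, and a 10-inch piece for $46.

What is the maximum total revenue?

51

Consider every possible first cut. r[k] is the best of p[i]+r[k−i] over all sellable i≤k.
r[1] = 3
r[2] = max(3+3, 7+0) = 7
r[3] = max(3+7, 7+3, 8+0) = 10
r[4] = max(3+10, 7+7, 8+3, 22+0) = 22
r[5] = max(3+22, 7+10, 8+7, 22+3, 23+0) = 25
r[6] = max(3+25, 7+22, 8+10, 22+7, 23+3, 23+0) = 29
r[7] = max(3+29, 7+25, 8+22, …, 23+3, 28+0) = 32
r[8] = max(3+32, 7+29, 8+25, …, 28+3, 40+0) = 44
r[9] = max(3+44, 7+32, 8+29, …, 40+3, 31+0) = 47
r[10] = max(3+47, 7+44, 8+32, …, 31+3, 46+0) = 51
One optimal cutting: 4 + 4 + 2 → $22 + $22 + $7 = $51.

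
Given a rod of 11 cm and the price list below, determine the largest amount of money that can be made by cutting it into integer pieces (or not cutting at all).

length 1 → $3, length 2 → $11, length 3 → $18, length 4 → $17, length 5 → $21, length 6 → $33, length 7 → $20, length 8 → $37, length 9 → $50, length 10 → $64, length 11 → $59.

Consider every possible first cut. R[k] is the best of p[i]+R[k−i] over all sellable i≤k.
R[1] = 3
R[2] = max(3+3, 11+0) = 11
R[3] = max(3+11, 11+3, 18+0) = 18
R[4] = max(3+18, 11+11, 18+3, 17+0) = 22
R[5] = max(3+22, 11+18, 18+11, 17+3, 21+0) = 29
R[6] = max(3+29, 11+22, 18+18, 17+11, 21+3, 33+0) = 36
R[7] = max(3+36, 11+29, 18+22, …, 33+3, 20+0) = 40
R[8] = max(3+40, 11+36, 18+29, …, 20+3, 37+0) = 47
R[9] = max(3+47, 11+40, 18+36, …, 37+3, 50+0) = 54
R[10] = max(3+54, 11+47, 18+40, …, 50+3, 64+0) = 64
R[11] = max(3+64, 11+54, 18+47, …, 64+3, 59+0) = 67
One optimal cutting: 10 + 1 → $64 + $3 = $67.

67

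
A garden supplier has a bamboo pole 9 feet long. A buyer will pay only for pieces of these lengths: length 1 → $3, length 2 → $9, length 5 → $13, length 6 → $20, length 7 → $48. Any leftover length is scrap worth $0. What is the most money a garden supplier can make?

Consider every possible first cut. r[k] is the best of p[i]+r[k−i] over all sellable i≤k.
r[1] = 3
r[2] = 9
r[3] = 12  (first piece 1, then r[2]=9)
r[4] = 18  (first piece 2, then r[2]=9)
r[5] = 21  (first piece 1, then r[4]=18)
r[6] = 27  (first piece 2, then r[4]=18)
r[7] = 48
r[8] = 51  (first piece 1, then r[7]=48)
r[9] = 57  (first piece 2, then r[7]=48)
One optimal cutting: 7 + 2 → $57.

57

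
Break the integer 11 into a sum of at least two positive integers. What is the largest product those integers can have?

Fill g[k] for k=2..11: at each k try every first piece i and multiply by the better of (k−i) uncut or g[k−i].
Small cases: g[2]=1, g[3]=2, g[4]=4, g[5]=6, g[6]=9.
g[7] = 2·max(5,6) = 2·6 = 12
g[8] = 2·max(6,9) = 2·9 = 18
g[9] = 3·max(6,9) = 3·9 = 27
g[10] = 2·max(8,18) = 2·18 = 36
g[11] = 2·max(9,27) = 2·27 = 54
One optimal split: 3 + 3 + 3 + 2; product 3·3·3·2 = 54.

54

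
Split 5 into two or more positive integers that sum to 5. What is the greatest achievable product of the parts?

6

Let m[k] be the best product for length k (with at least one cut). For each first piece i, the rest contributes max(k−i, m[k−i]).
m[2] = 1×max(1,0) = 1×1 = 1
m[3] = 1×max(2,1) = 1×2 = 2
m[4] = 2×max(2,1) = 2×2 = 4
m[5] = 2×max(3,2) = 2×3 = 6
One optimal split: 3 + 2; product 3×2 = 6.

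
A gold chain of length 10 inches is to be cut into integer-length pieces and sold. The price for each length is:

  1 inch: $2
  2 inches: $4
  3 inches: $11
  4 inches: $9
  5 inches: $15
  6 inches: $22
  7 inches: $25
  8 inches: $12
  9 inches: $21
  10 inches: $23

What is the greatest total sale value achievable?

Let r[k] be the best obtainable value from length k. For each k, try every first piece i and keep the best of price[i] + r[k−i].
r[1] = 2
r[2] = max(2+2, 4+0) = 4
r[3] = max(2+4, 4+2, 11+0) = 11
r[4] = max(2+11, 4+4, 11+2, 9+0) = 13
r[5] = max(2+13, 4+11, 11+4, 9+2, 15+0) = 15
r[6] = max(2+15, 4+13, 11+11, 9+4, 15+2, 22+0) = 22
r[7] = max(2+22, 4+15, 11+13, …, 22+2, 25+0) = 25
r[8] = max(2+25, 4+22, 11+15, …, 25+2, 12+0) = 27
r[9] = max(2+27, 4+25, 11+22, …, 12+2, 21+0) = 33
r[10] = max(2+33, 4+27, 11+25, …, 21+2, 23+0) = 36
One optimal cutting: 7 + 3 → $25 + $11 = $36.

36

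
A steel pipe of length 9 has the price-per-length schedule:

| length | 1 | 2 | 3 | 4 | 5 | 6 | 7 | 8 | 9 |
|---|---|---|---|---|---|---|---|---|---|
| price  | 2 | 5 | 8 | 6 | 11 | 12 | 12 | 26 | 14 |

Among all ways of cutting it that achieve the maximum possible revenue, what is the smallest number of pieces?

2

Consider every possible first cut. r[k] is the best of p[i]+r[k−i] over all sellable i≤k.
r[1] = 2
r[2] = 5
r[3] = 8
r[4] = 10  (first piece 1, then r[3]=8)
r[5] = 13  (first piece 2, then r[3]=8)
r[6] = 16  (first piece 3, then r[3]=8)
r[7] = 18  (first piece 1, then r[6]=16)
r[8] = 26
r[9] = 28  (first piece 1, then r[8]=26)
Maximum revenue is $28.
Now minimize piece count subject to staying optimal: for each k, pieces[k] = 1 + min over i with p[i]+r[k−i]=r[k] of pieces[k−i].
pieces[6] = 2
pieces[7] = 3
pieces[8] = 1
pieces[9] = 2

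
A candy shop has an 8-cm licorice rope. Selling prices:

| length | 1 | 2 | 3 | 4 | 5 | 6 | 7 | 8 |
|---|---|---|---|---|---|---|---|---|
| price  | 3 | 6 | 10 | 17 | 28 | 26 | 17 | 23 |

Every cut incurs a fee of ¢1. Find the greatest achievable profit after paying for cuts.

37

Let v[k] be the best obtainable value from length k. For each k, try every first piece i and keep the best of price[i] + v[k−i] minus the 1 cut fee when i<k.
v[1] = 3
v[2] = max(3+3-1, 6+0) = 6
v[3] = max(3+6-1, 6+3-1, 10+0) = 10
v[4] = max(3+10-1, 6+6-1, 10+3-1, 17+0) = 17
v[5] = max(3+17-1, 6+10-1, 10+6-1, 17+3-1, 28+0) = 28
v[6] = max(3+28-1, 6+17-1, 10+10-1, 17+6-1, 28+3-1, 26+0) = 30
v[7] = max(3+30-1, 6+28-1, 10+17-1, …, 26+3-1, 17+0) = 33
v[8] = max(3+33-1, 6+30-1, 10+28-1, …, 17+3-1, 23+0) = 37
One optimal plan: pieces 5 + 3 (1 cut) → ¢38 − ¢1 = ¢37.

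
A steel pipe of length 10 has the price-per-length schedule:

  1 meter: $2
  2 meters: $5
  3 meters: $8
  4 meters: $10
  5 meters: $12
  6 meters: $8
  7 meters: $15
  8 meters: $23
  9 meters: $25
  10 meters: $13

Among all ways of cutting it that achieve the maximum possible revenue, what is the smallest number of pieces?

2

Consider every possible first cut. r[k] is the best of p[i]+r[k−i] over all sellable i≤k.
r[1] = 2
r[2] = max(2+2, 5+0) = 5
r[3] = max(2+5, 5+2, 8+0) = 8
r[4] = max(2+8, 5+5, 8+2, 10+0) = 10
r[5] = max(2+10, 5+8, 8+5, 10+2, 12+0) = 13
r[6] = max(2+13, 5+10, 8+8, 10+5, 12+2, 8+0) = 16
r[7] = max(2+16, 5+13, 8+10, …, 8+2, 15+0) = 18
r[8] = max(2+18, 5+16, 8+13, …, 15+2, 23+0) = 23
r[9] = max(2+23, 5+18, 8+16, …, 23+2, 25+0) = 25
r[10] = max(2+25, 5+23, 8+18, …, 25+2, 13+0) = 28
Maximum revenue is $28.
Now minimize piece count subject to staying optimal: for each k, pieces[k] = 1 + min over i with p[i]+r[k−i]=r[k] of pieces[k−i].
pieces[7] = 2
pieces[8] = 1
pieces[9] = 1
pieces[10] = 2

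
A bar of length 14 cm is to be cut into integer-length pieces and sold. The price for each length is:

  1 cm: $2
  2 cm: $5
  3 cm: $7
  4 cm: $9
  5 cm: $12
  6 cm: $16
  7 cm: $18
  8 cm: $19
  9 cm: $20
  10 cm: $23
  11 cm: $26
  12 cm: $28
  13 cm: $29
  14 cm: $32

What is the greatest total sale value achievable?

Build v[k] bottom-up: v[k] = max over allowed piece i of (p[i] + v[k−i]).
v[1] = 2
v[2] = 5
v[3] = 7  (first piece 1, then v[2]=5)
v[4] = 10  (first piece 2, then v[2]=5)
v[5] = 12  (first piece 1, then v[4]=10)
v[6] = 16
v[7] = 18  (first piece 1, then v[6]=16)
v[8] = 21  (first piece 2, then v[6]=16)
v[9] = 23  (first piece 1, then v[8]=21)
v[10] = 26  (first piece 2, then v[8]=21)
v[11] = 28  (first piece 1, then v[10]=26)
v[12] = 32  (first piece 6, then v[6]=16)
v[13] = 34  (first piece 1, then v[12]=32)
v[14] = 37  (first piece 2, then v[12]=32)
One optimal cutting: 6 + 6 + 2 → $16 + $16 + $5 = $37.

37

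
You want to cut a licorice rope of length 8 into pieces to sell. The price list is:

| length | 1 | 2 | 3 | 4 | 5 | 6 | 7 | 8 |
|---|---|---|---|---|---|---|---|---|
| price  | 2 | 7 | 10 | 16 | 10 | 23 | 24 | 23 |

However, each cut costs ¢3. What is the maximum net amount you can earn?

29

Consider every possible first cut. net[k] is the best of p[i]+net[k−i] over all sellable i≤k, charging 3 whenever i<k.
net[1] = 2
net[2] = 7
net[3] = 10
net[4] = 16
net[5] = 15  (first piece 1, then net[4]=16)
net[6] = 23
net[7] = 24
net[8] = 29  (first piece 4, then net[4]=16)
One optimal plan: pieces 4 + 4 (1 cut) → ¢32 − ¢3 = ¢29.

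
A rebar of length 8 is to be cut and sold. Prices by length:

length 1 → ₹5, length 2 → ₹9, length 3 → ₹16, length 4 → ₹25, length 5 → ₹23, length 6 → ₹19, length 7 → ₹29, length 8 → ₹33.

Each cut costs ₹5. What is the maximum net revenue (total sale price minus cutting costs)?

Consider every possible first cut. r[k] is the best of p[i]+r[k−i] over all sellable i≤k, charging 5 whenever i<k.
r[1] = 5
r[2] = max(5+5-5, 9+0) = 9
r[3] = max(5+9-5, 9+5-5, 16+0) = 16
r[4] = max(5+16-5, 9+9-5, 16+5-5, 25+0) = 25
r[5] = max(5+25-5, 9+16-5, 16+9-5, 25+5-5, 23+0) = 25
r[6] = max(5+25-5, 9+25-5, 16+16-5, 25+9-5, 23+5-5, 19+0) = 29
r[7] = max(5+29-5, 9+25-5, 16+25-5, …, 19+5-5, 29+0) = 36
r[8] = max(5+36-5, 9+29-5, 16+25-5, …, 29+5-5, 33+0) = 45
One optimal plan: pieces 4 + 4 (1 cut) → ₹50 − ₹5 = ₹45.

45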